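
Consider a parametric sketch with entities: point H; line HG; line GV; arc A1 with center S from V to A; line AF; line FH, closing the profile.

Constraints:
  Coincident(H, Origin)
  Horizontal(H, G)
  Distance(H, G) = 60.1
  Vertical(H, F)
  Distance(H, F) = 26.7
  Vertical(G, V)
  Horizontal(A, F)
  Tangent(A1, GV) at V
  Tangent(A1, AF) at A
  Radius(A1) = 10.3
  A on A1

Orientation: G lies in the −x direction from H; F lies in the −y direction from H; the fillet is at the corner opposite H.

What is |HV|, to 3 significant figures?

62.3

H is at the origin; H and G share the same y with |HG| = 60.1 and G on the −x side, so G = (-60.1, 0.00). H and F share the same x with |HF| = 26.7 and F on the −y side, so F = (0.00, -26.7). The virtual corner opposite H is at (-60.1, -26.7). Tangency of A1 to GV means the radius SV is perpendicular to GV and the tangent condition forces SA to be normal to AF, with radius 10.3, so the center S sits 10.3 in from both sides at S = (-49.8, -16.4). That places the tangent points at V = (-60.1, -16.4) on GV and A = (-49.8, -26.7) on AF. Then |HV| = |V − H| = 62.3.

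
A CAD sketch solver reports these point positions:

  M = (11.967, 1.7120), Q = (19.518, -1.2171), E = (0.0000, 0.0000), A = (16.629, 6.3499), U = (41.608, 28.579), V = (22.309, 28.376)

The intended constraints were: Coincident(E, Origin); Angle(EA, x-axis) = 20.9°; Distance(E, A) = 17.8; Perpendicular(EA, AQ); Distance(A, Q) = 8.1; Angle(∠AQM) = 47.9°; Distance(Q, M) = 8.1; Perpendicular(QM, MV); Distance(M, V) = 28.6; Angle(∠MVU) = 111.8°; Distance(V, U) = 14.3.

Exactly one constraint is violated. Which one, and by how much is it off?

Distance(V, U) = 14.3 — off by 5.00.

E = (0.00, 0.00) ✓; EA at 20.90° ✓; |EA| = 17.80 ✓; ∠(EA, AQ) = 90.00° ✓; |AQ| = 8.100 ✓; ∠AQM = 47.90° ✓; |QM| = 8.099 ✓; ∠(QM, MV) = 90.00° ✓; |MV| = 28.60 ✓; ∠MVU = 111.8° ✓; |VU| = 19.30 ✗.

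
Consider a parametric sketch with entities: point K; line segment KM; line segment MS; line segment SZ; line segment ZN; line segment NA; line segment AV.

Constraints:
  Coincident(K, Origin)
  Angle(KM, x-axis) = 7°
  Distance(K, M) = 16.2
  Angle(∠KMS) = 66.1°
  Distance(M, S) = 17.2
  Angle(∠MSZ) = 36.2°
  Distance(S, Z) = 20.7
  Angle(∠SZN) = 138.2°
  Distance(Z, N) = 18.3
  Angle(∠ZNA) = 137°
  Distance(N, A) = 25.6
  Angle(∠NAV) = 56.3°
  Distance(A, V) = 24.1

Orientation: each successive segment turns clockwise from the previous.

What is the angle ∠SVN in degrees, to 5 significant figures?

84.010°

∠ZNA = 137.0° gives NA at 24.500° from the x-axis; with |NA| = 25.6, A = (34.536, 32.577). ∠NAV = 56.3° gives AV at -99.200° from the x-axis; with |AV| = 24.1, V = (30.683, 8.7869). Then cos ∠SVN = VS·VN / (|VS||VN|), giving 84.010°.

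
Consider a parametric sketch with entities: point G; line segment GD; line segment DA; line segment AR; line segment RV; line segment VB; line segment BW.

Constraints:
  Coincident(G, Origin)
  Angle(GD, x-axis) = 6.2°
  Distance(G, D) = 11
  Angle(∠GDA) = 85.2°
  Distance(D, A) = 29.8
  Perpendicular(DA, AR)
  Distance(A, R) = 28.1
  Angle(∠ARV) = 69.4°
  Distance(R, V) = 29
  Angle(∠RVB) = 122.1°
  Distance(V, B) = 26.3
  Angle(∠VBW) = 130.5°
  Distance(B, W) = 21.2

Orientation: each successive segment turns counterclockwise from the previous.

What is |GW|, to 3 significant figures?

36.8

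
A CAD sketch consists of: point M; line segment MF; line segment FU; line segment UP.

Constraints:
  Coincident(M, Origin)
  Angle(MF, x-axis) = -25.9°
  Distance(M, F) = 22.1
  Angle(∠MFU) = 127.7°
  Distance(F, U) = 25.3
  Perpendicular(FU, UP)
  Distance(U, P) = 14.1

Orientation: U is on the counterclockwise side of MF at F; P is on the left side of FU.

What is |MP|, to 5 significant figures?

38.962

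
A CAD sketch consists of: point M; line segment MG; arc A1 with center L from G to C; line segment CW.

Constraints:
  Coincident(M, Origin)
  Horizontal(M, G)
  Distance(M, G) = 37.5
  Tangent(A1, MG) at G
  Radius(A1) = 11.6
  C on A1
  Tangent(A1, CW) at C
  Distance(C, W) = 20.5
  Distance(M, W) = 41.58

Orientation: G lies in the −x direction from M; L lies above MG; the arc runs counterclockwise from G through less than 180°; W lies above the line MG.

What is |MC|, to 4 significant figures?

28.45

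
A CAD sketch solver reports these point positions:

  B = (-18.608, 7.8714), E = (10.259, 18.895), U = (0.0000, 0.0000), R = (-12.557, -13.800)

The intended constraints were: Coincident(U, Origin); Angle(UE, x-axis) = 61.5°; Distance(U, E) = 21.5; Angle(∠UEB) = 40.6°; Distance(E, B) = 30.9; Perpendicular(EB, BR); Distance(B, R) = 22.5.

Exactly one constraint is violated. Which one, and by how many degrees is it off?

Perpendicular(EB, BR) — off by 5.30°.

U = (0.00, 0.00) ✓; UE at 61.50° ✓; |UE| = 21.50 ✓; ∠UEB = 40.60° ✓; |EB| = 30.90 ✓; ∠(EB, BR) = 84.70° ✗; |BR| = 22.50 ✓.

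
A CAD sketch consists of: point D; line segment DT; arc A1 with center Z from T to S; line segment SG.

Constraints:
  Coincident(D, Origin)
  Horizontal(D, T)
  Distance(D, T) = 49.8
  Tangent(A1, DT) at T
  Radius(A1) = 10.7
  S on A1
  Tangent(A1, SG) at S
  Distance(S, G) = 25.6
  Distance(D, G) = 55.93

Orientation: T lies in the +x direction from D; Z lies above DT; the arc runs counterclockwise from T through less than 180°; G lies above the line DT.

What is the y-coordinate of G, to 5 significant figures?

37.245

Checks: |ZS| = 10.70 ✓; ∠(ZS, SG) = 90.00° ✓; |SG| = 25.60 ✓; |DG| = 55.93 ✓.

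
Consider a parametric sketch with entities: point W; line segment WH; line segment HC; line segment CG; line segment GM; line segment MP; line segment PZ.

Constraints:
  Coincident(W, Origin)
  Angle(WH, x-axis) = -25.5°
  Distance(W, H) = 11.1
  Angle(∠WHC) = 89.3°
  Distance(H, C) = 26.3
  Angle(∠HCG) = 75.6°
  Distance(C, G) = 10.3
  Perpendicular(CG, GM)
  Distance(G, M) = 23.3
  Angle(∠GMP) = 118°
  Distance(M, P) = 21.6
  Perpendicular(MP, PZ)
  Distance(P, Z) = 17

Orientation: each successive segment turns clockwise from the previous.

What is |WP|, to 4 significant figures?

28.20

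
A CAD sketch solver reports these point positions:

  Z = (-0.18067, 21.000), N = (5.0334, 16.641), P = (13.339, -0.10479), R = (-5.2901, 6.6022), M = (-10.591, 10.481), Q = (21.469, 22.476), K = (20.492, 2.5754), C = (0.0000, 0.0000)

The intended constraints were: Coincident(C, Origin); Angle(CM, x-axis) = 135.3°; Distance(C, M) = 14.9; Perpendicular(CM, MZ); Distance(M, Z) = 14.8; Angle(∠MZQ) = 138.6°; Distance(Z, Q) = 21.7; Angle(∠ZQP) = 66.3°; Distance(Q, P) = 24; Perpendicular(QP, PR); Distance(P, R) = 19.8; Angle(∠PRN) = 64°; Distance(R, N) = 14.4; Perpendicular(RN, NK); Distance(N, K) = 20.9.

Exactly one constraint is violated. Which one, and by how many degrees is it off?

Perpendicular(RN, NK) — off by 3.50°.

C = (0.00, 0.00) ✓; CM at 135.3° ✓; |CM| = 14.90 ✓; ∠(CM, MZ) = 90.00° ✓; |MZ| = 14.80 ✓; ∠MZQ = 138.6° ✓; |ZQ| = 21.70 ✓; ∠ZQP = 66.30° ✓; |QP| = 24.00 ✓; ∠(QP, PR) = 90.00° ✓; |PR| = 19.80 ✓; ∠PRN = 64.00° ✓; |RN| = 14.40 ✓; ∠(RN, NK) = 86.50° ✗; |NK| = 20.90 ✓.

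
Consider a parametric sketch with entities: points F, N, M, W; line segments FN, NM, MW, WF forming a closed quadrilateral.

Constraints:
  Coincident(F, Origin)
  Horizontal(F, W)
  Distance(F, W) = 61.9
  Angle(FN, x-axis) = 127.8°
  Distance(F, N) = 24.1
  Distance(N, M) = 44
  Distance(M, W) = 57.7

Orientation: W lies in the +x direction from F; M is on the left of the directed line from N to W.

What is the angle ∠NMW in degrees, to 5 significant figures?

101.08°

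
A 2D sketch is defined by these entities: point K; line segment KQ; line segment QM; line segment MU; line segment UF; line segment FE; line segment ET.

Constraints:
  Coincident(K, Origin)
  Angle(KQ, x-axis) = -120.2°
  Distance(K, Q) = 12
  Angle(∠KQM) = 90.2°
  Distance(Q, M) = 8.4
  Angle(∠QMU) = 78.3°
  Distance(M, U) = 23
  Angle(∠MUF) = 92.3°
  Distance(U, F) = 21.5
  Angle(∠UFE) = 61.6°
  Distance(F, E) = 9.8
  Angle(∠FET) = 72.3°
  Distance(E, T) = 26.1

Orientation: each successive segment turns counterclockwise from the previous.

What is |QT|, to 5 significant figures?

32.944

K is at the origin; KQ runs at -120.2° with length 12.0, so Q = (-6.0362, -10.371). ∠KQM = 90.2° gives QM at -30.400° from the x-axis; with |QM| = 8.4, M = (1.2089, -14.622). ∠QMU = 78.3° gives MU at 71.300° from the x-axis; with |MU| = 23.0, U = (8.5830, 7.1639). ∠MUF = 92.3° gives UF at 159.00° from the x-axis; with |UF| = 21.5, F = (-11.489, 14.869). ∠UFE = 61.6° gives FE at -82.600° from the x-axis; with |FE| = 9.8, E = (-10.227, 5.1504). ∠FET = 72.3° gives ET at 25.100° from the x-axis; with |ET| = 26.1, T = (13.409, 16.222). Then |QT| = |T − Q| = 32.944.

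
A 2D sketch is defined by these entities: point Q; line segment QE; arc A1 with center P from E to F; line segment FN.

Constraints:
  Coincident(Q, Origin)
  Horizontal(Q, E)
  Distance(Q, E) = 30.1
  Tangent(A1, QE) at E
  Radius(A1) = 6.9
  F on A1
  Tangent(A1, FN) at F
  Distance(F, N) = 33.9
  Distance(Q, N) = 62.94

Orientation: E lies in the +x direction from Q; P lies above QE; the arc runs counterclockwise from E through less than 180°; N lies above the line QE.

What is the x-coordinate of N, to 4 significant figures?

54.58

Checks: |PF| = 6.900 ✓; ∠(PF, FN) = 90.00° ✓; |FN| = 33.90 ✓; |QN| = 62.94 ✓.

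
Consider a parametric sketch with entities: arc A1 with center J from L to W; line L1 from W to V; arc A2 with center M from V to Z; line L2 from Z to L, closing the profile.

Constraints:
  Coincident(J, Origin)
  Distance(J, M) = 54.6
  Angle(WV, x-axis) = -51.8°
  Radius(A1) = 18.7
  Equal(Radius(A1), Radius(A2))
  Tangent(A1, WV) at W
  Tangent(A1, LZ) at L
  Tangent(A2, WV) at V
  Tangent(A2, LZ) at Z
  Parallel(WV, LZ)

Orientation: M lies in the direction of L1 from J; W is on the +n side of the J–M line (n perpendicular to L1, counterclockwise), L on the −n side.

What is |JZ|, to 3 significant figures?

57.7

Tangency of A1 to both parallel lines with radius 18.7 puts W and L at J ± 18.7·n: W = (14.7, 11.6), L = (-14.7, -11.6). Equal radii place V and Z the same way about M: V = M + 18.7·n = (48.5, -31.3), Z = M − 18.7·n = (19.1, -54.5). Then |JZ| = |Z − J| = 57.7.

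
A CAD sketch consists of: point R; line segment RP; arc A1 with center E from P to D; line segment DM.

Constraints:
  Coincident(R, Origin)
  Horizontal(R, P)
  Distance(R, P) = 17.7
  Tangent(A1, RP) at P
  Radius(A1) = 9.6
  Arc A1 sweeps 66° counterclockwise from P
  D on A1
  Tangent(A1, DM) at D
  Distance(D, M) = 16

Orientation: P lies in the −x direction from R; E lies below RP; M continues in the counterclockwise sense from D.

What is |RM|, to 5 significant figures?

38.731

R is at the origin; R and P share the same y with |RP| = 17.7 and P on the −x side, so P = (-17.700, 0.0000). Tangency of A1 to RP means the radius EP is perpendicular to RP, so E = P + (0, -9.6) = (-17.700, -9.6000). On A1, P sits at bearing 90° from E; a 66° counterclockwise sweep puts D at bearing 156°, so D = E + 9.6·(cos 156°, sin 156°) = (-26.470, -5.6953). The tangent condition forces ED to be normal to DM, so DM runs along (−sin 156°, cos 156°); with |DM| = 16.0, M = (-32.978, -20.312). Then |RM| = |M − R| = 38.731.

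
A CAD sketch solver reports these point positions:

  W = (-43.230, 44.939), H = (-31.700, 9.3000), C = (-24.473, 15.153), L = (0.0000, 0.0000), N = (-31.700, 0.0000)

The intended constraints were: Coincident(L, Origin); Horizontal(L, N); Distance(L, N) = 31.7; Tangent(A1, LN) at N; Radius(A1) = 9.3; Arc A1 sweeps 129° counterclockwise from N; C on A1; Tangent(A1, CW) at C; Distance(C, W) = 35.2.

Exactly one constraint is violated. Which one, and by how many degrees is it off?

Tangent(A1, CW) at C — off by 6.80°.

L = (0.00, 0.00) ✓; L.y = 0.00, N.y = 0.00 ✓; |LN| = 31.70 ✓; ∠(HN, NL) = 90.00° ✓; |HN| = 9.300 ✓; bearing(H→C) − bearing(H→N) = 129.0° ✓; |HC| = 9.300 ✓; ∠(HC, CW) = 96.80° ✗; |CW| = 35.20 ✓.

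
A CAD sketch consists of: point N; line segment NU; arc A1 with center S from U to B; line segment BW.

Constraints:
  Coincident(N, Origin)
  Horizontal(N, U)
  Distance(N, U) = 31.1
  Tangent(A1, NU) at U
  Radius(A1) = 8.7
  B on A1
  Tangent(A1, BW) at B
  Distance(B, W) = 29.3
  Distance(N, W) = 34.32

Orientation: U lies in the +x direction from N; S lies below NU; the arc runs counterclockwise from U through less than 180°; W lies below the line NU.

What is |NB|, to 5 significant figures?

23.691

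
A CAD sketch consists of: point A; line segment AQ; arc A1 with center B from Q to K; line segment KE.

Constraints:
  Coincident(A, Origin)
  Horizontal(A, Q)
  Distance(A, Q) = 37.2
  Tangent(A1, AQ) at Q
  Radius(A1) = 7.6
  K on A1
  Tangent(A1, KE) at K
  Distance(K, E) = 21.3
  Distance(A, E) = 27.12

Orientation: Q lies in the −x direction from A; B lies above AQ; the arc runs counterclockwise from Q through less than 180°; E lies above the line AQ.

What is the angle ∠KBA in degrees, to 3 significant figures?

25.5°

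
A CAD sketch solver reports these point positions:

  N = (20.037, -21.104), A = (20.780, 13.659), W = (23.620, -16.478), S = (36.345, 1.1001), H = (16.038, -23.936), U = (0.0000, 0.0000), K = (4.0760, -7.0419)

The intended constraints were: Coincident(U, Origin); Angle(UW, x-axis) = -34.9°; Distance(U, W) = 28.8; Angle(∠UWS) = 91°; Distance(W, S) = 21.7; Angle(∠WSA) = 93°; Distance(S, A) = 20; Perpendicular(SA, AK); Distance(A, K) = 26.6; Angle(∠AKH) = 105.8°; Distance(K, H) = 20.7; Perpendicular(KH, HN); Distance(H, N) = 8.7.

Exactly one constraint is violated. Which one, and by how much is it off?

Distance(H, N) = 8.7 — off by 3.80.

U = (0.00, 0.00) ✓; UW at -34.90° ✓; |UW| = 28.80 ✓; ∠UWS = 91.00° ✓; |WS| = 21.70 ✓; ∠WSA = 93.00° ✓; |SA| = 20.00 ✓; ∠(SA, AK) = 90.00° ✓; |AK| = 26.60 ✓; ∠AKH = 105.8° ✓; |KH| = 20.70 ✓; ∠(KH, HN) = 90.00° ✓; |HN| = 4.900 ✗.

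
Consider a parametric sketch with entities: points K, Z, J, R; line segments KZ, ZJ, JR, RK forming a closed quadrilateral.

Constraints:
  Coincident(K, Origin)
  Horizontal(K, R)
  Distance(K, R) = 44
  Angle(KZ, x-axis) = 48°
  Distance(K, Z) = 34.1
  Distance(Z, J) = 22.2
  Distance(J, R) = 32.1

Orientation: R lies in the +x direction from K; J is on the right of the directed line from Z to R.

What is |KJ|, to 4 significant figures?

13.67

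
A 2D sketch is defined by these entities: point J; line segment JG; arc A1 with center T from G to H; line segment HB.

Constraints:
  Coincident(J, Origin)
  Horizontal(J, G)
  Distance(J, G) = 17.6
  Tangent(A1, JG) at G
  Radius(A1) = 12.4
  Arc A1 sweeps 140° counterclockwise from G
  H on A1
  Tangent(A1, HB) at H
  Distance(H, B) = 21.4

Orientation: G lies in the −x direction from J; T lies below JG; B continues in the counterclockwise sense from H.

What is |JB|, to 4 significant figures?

36.82

J is at the origin; JG is horizontal with |JG| = 17.6 and G on the −x side, so G = (-17.60, 0.000). Tangency of A1 to JG means the radius TG is perpendicular to JG, so T = G + (0, -12.4) = (-17.60, -12.40). On A1, G sits at bearing 90° from T; a 140° counterclockwise sweep puts H at bearing 230°, so H = T + 12.4·(cos 230°, sin 230°) = (-25.57, -21.90). A1 meets HB tangentially, so TH is at right angles to HB, so HB runs along (−sin 230°, cos 230°); with |HB| = 21.4, B = (-9.177, -35.65). Then |JB| = |B − J| = 36.82.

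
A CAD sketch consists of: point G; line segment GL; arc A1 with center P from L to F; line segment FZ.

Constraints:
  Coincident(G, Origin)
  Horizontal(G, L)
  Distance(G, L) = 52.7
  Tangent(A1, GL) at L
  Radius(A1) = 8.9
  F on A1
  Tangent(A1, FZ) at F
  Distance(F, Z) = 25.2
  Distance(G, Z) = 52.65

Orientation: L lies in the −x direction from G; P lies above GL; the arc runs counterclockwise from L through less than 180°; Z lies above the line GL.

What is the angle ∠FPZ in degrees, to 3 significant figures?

70.5°

G is at the origin; GL is horizontal with |GL| = 52.7 and L on the −x side, so L = (-52.7, 0.00). Since A1 is tangent to GL there, PL ⟂ GL, so P = L + (0, 8.9) = (-52.7, 8.90). Since PF ⟂ FZ (tangency), |PZ| = √(8.9² + 25.2²) = 26.7 regardless of where F sits on A1. So Z lies on both circle(G, 52.65) and circle(P, 26.7); the above-GL intersection is Z = (-41.1, 33.0). F is the foot of the tangent from Z: F = (-43.9, 7.91).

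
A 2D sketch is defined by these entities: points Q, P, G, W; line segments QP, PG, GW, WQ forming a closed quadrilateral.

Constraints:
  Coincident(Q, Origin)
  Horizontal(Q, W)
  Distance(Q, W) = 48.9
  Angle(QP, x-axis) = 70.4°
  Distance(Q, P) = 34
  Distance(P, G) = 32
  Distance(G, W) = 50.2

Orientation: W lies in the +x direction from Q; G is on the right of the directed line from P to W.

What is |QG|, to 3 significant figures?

2.90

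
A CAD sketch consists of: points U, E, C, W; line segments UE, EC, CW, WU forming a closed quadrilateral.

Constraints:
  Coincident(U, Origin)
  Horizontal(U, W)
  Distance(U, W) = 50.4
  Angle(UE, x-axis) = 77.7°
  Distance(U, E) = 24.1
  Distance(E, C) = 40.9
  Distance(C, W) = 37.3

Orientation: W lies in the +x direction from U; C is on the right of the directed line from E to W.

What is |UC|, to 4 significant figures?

22.84

Checks: U = (0.00, 0.00) ✓; |EC| = 40.90 ✓; |CW| = 37.30 ✓.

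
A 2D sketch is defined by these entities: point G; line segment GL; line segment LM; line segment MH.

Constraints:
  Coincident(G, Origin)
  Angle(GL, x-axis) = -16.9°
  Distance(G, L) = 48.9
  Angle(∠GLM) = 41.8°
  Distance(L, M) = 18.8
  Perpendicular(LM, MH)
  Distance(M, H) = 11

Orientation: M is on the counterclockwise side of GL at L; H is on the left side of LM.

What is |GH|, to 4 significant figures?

27.89

∠GLM = 41.8°, so LM runs at -16.9° + (180° − 41.8°) = 121.3° from the x-axis; with |LM| = 18.8, M = L + 18.8·(cos 121.3°, sin 121.3°) = (37.02, 1.848). The perpendicularity gives MH at right angles to LM; with |MH| = 11.0 on the left of LM, H = M + 11.0·(-0.8545, -0.5195) = (27.62, -3.866). Then |GH| = |H − G| = 27.89.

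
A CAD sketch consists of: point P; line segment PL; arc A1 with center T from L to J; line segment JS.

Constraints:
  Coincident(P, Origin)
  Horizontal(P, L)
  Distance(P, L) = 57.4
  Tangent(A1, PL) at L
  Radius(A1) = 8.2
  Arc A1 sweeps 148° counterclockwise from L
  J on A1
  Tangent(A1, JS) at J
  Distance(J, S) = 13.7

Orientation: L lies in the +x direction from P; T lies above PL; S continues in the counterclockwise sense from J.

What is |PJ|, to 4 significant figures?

63.58

Tangency of A1 to PL means the radius TL is perpendicular to PL, so T = L + (0, 8.2) = (57.40, 8.200). On A1, L sits at bearing -90° from T; a 148° counterclockwise sweep puts J at bearing 58°, so J = T + 8.2·(cos 58°, sin 58°) = (61.75, 15.15). Then |PJ| = |J − P| = 63.58.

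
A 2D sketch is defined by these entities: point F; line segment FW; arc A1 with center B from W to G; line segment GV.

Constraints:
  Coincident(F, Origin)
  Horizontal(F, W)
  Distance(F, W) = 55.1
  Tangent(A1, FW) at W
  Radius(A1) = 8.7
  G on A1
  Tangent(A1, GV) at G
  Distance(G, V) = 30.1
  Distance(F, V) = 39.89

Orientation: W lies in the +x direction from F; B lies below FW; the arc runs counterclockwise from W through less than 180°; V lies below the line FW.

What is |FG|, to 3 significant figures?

48.4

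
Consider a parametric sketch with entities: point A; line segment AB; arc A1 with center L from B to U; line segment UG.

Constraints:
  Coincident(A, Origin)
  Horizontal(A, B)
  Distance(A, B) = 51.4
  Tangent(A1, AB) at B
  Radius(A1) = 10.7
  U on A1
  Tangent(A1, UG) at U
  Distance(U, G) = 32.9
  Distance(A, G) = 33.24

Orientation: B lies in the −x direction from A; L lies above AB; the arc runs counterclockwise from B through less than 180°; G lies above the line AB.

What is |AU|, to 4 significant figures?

43.99

A is at the origin; A and B share the same y with |AB| = 51.4 and B on the −x side, so B = (-51.40, 0.000). A1 meets AB tangentially, so LB is at right angles to AB, so L = B + (0, 10.7) = (-51.40, 10.70). Since LU ⟂ UG (tangency), |LG| = √(10.7² + 32.9²) = 34.60 regardless of where U sits on A1. So G lies on both circle(A, 33.24) and circle(L, 34.60); the above-AB intersection is G = (-20.47, 26.19). U is the foot of the tangent from G: U = (-43.88, 3.084).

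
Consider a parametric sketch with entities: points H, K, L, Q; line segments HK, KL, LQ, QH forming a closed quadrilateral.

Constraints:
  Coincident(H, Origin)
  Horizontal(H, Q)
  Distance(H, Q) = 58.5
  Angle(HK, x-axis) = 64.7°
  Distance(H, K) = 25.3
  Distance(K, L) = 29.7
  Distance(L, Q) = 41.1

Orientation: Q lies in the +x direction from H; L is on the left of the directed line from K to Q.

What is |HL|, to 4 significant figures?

51.76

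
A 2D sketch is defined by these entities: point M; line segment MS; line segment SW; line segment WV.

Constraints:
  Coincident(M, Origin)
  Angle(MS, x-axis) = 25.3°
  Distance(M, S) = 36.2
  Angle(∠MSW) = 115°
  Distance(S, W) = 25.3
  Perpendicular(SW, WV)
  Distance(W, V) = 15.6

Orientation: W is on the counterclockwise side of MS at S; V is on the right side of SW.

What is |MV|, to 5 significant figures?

63.179

∠MSW = 115.0°, so SW runs at 25.3° + (180° − 115.0°) = 90.300° from the x-axis; with |SW| = 25.3, W = S + 25.3·(cos 90.300°, sin 90.300°) = (32.595, 40.770). SW ⟂ WV; with |WV| = 15.6 on the right of SW, V = W + 15.6·(0.99999, 0.0052360) = (48.195, 40.852). Then |MV| = |V − M| = 63.179.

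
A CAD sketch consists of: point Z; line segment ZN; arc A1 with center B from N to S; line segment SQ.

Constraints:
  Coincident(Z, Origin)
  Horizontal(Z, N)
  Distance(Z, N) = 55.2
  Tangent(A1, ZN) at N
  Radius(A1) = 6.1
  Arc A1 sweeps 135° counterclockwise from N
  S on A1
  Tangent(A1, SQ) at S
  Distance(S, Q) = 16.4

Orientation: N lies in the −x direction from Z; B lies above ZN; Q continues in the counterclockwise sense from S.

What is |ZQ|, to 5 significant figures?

66.246

Z is at the origin; ZN is horizontal with |ZN| = 55.2 and N on the −x side, so N = (-55.200, 0.0000). Tangency of A1 to ZN means the radius BN is perpendicular to ZN, so B = N + (0, 6.1) = (-55.200, 6.1000). On A1, N sits at bearing -90° from B; a 135° counterclockwise sweep puts S at bearing 45°, so S = B + 6.1·(cos 45°, sin 45°) = (-50.887, 10.413). Since A1 is tangent to SQ there, BS ⟂ SQ, so SQ runs along (−sin 45°, cos 45°); with |SQ| = 16.4, Q = (-62.483, 22.010). Then |ZQ| = |Q − Z| = 66.246.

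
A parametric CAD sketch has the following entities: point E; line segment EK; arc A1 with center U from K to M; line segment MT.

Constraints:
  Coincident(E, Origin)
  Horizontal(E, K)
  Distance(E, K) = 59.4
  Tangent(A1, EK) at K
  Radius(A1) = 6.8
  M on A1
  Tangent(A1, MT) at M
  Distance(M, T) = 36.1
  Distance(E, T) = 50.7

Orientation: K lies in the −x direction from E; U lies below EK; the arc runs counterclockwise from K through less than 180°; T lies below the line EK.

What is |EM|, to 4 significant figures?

64.92

E is at the origin; EK is horizontal with |EK| = 59.4 and K on the −x side, so K = (-59.40, 0.000). Since A1 is tangent to EK there, UK ⟂ EK, so U = K + (0, -6.8) = (-59.40, -6.800). Since UM ⟂ MT (tangency), |UT| = √(6.8² + 36.1²) = 36.73 regardless of where M sits on A1. So T lies on both circle(E, 50.7) and circle(U, 36.73); the below-EK intersection is T = (-36.32, -35.38). M is the foot of the tangent from T: M = (-63.81, -11.98).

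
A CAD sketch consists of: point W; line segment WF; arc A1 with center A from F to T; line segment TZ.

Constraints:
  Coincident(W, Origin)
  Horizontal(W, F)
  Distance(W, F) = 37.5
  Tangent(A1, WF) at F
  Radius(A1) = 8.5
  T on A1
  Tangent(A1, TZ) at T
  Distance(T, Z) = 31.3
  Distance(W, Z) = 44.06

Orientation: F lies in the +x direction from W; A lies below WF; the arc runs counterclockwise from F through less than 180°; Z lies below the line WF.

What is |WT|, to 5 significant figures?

29.955

Checks: ∠(AF, FW) = 90.00° ✓; |AT| = 8.500 ✓; ∠(AT, TZ) = 90.00° ✓; |TZ| = 31.30 ✓; |WZ| = 44.06 ✓.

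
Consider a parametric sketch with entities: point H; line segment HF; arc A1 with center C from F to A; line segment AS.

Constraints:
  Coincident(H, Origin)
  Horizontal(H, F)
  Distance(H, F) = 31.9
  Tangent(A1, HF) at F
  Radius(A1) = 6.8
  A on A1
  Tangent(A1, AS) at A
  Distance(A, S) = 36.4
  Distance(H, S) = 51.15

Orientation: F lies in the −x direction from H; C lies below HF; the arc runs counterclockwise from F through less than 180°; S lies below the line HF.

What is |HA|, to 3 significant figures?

39.4

Checks: ∠(CF, FH) = 90.00° ✓; |CF| = 6.800 ✓; |CA| = 6.800 ✓; ∠(CA, AS) = 90.00° ✓; |AS| = 36.40 ✓; |HS| = 51.15 ✓.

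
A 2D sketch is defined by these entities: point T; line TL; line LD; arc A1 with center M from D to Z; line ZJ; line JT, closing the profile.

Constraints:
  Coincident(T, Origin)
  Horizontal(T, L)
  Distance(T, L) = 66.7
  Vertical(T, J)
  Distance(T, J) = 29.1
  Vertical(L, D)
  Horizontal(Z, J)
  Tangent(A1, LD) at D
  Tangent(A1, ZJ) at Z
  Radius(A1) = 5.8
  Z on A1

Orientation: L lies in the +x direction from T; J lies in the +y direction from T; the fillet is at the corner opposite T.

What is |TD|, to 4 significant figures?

70.65

T is at the origin; TL is horizontal with |TL| = 66.7 and L on the +x side, so L = (66.70, 0.000). T and J share the same x with |TJ| = 29.1 and J on the +y side, so J = (0.000, 29.10). The virtual corner opposite T is at (66.70, 29.10). Tangency of A1 to LD means the radius MD is perpendicular to LD and since A1 is tangent to ZJ there, MZ ⟂ ZJ, with radius 5.8, so the center M sits 5.8 in from both sides at M = (60.90, 23.30). That places the tangent points at D = (66.70, 23.30) on LD and Z = (60.90, 29.10) on ZJ. Then |TD| = |D − T| = 70.65.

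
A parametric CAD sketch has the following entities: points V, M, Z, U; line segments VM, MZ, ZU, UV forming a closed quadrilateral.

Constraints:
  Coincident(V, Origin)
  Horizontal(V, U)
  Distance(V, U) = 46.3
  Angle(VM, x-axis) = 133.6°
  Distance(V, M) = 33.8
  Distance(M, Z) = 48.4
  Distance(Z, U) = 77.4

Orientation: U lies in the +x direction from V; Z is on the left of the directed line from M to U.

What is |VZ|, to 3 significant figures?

64.7

Checks: |MZ| = 48.40 ✓; |ZU| = 77.40 ✓.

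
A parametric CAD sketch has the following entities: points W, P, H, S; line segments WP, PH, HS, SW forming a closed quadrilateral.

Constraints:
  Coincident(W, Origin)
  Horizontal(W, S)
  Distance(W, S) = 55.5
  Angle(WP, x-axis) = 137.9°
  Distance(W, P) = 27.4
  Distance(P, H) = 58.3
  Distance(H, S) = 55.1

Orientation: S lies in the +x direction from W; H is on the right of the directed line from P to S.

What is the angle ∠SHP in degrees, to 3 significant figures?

86.9°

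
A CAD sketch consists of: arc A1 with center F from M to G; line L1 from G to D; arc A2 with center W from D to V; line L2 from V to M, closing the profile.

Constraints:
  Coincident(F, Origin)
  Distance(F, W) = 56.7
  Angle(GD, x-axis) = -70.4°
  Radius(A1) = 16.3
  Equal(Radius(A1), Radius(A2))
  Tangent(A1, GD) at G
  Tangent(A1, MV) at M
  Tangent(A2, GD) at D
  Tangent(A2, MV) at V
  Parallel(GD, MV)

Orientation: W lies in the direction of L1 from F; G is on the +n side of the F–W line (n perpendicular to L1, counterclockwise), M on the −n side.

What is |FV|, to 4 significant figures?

59.00

The slot axis is L1's direction at -70.4°, so u = (cos -70.4°, sin -70.4°) = (0.3355, -0.9421) and n = (−sin -70.4°, cos -70.4°) = (0.9421, 0.3355). F is at the origin and W lies 56.7 along u from F, so W = 56.7·u = (19.02, -53.41). Tangency of A1 to both parallel lines with radius 16.3 puts G and M at F ± 16.3·n: G = (15.36, 5.468), M = (-15.36, -5.468). Equal radii place D and V the same way about W: D = W + 16.3·n = (34.38, -47.95), V = W − 16.3·n = (3.665, -58.88). Then |FV| = |V − F| = 59.00.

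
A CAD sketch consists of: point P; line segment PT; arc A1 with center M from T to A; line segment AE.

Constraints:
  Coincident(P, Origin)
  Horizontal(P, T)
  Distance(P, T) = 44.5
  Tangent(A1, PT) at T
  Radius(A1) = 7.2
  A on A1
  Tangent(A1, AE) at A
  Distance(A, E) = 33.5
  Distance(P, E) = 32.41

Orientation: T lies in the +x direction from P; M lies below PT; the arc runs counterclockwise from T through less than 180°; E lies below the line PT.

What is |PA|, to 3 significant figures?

39.2

P is at the origin; P and T share the same y with |PT| = 44.5 and T on the +x side, so T = (44.5, 0.00). Since A1 is tangent to PT there, MT ⟂ PT, so M = T + (0, -7.2) = (44.5, -7.20). Since MA ⟂ AE (tangency), |ME| = √(7.2² + 33.5²) = 34.3 regardless of where A sits on A1. So E lies on both circle(P, 32.41) and circle(M, 34.3); the below-PT intersection is E = (17.0, -27.6). A is the foot of the tangent from E: A = (39.1, -2.45).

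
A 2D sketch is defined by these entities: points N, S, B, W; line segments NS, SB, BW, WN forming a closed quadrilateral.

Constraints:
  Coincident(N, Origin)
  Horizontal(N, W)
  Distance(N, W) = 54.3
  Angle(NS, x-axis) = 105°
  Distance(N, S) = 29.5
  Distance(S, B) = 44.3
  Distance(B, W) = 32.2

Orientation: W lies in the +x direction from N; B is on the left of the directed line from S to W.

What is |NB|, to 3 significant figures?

45.5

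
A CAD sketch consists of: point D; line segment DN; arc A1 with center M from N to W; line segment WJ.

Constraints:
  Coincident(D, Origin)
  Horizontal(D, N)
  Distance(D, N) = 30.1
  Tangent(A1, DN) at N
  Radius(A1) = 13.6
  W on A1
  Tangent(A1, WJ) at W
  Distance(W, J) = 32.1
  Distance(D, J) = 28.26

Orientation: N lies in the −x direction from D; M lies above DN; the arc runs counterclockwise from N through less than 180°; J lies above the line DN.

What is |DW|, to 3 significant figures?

20.5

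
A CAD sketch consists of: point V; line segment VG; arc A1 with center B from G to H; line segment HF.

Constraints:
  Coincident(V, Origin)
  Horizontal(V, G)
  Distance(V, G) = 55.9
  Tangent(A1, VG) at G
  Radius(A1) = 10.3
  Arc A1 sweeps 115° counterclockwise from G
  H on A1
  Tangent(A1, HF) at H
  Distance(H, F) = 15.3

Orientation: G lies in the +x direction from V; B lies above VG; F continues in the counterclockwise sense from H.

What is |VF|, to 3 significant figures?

65.3

On A1, G sits at bearing -90° from B; a 115° counterclockwise sweep puts H at bearing 25°, so H = B + 10.3·(cos 25°, sin 25°) = (65.2, 14.7). A1 meets HF tangentially, so BH is at right angles to HF, so HF runs along (−sin 25°, cos 25°); with |HF| = 15.3, F = (58.8, 28.5). Then |VF| = |F − V| = 65.3.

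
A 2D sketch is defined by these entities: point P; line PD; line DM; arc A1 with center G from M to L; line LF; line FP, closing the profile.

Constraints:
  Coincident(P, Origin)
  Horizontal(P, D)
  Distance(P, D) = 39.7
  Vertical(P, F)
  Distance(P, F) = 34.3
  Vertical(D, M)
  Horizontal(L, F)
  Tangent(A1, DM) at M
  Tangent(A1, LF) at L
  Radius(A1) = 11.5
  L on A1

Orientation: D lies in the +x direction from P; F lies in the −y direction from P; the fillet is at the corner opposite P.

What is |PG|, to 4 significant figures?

36.26

P is at the origin; PD is horizontal with |PD| = 39.7 and D on the +x side, so D = (39.70, 0.000). P and F share the same x with |PF| = 34.3 and F on the −y side, so F = (0.000, -34.30). The virtual corner opposite P is at (39.70, -34.30). A1 meets DM tangentially, so GM is at right angles to DM and tangency of A1 to LF means the radius GL is perpendicular to LF, with radius 11.5, so the center G sits 11.5 in from both sides at G = (28.20, -22.80). Then |PG| = |G − P| = 36.26.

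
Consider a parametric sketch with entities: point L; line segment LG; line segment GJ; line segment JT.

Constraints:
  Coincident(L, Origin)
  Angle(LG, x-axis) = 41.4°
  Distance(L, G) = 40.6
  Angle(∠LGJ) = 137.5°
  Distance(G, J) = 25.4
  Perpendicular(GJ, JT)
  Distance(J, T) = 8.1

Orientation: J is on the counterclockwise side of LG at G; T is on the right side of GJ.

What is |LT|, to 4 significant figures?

65.76

L is at the origin; LG runs at 41.4° with length 40.6, so G = 40.6·(cos 41.4°, sin 41.4°) = (30.45, 26.85). ∠LGJ = 137.5°, so GJ runs at 41.4° + (180° − 137.5°) = 83.90° from the x-axis; with |GJ| = 25.4, J = G + 25.4·(cos 83.90°, sin 83.90°) = (33.15, 52.11). GJ is perpendicular to JT; with |JT| = 8.1 on the right of GJ, T = J + 8.1·(0.9943, -0.1063) = (41.21, 51.24). Then |LT| = |T − L| = 65.76.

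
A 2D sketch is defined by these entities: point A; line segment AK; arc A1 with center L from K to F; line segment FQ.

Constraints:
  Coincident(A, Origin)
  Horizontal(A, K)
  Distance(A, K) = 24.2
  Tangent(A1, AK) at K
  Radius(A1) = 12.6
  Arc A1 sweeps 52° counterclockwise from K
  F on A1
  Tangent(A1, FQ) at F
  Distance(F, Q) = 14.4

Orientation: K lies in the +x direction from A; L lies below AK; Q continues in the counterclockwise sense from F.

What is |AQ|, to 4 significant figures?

17.07

On A1, K sits at bearing 90° from L; a 52° counterclockwise sweep puts F at bearing 142°, so F = L + 12.6·(cos 142°, sin 142°) = (14.27, -4.843). A1 meets FQ tangentially, so LF is at right angles to FQ, so FQ runs along (−sin 142°, cos 142°); with |FQ| = 14.4, Q = (5.406, -16.19). Then |AQ| = |Q − A| = 17.07.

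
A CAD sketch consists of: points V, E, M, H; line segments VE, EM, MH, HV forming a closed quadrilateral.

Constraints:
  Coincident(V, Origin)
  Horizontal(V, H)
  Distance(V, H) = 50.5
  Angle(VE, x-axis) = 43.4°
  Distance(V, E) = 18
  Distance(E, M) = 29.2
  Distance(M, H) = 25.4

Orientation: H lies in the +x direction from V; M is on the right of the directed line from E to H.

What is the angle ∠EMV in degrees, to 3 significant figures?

34.6°

Checks: |EM| = 29.20 ✓; |MH| = 25.40 ✓.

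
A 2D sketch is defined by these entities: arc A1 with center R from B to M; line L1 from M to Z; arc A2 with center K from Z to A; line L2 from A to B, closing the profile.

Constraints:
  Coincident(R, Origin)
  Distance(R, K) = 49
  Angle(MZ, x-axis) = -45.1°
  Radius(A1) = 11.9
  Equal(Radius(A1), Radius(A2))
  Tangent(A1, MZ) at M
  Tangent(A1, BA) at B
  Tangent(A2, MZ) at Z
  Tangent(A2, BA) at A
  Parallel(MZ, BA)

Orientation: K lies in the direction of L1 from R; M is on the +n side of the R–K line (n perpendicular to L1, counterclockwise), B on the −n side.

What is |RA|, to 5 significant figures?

50.424

Tangency of A1 to both parallel lines with radius 11.9 puts M and B at R ± 11.9·n: M = (8.4292, 8.3999), B = (-8.4292, -8.3999). Equal radii place Z and A the same way about K: Z = K + 11.9·n = (43.017, -26.309), A = K − 11.9·n = (26.158, -43.109). Then |RA| = |A − R| = 50.424.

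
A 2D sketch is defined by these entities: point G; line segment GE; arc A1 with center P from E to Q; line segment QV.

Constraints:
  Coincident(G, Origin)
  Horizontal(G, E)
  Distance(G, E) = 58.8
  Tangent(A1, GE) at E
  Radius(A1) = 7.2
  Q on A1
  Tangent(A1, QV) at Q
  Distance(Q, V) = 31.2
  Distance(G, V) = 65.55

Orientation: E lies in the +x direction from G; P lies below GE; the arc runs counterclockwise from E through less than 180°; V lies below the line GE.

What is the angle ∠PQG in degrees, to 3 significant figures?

169°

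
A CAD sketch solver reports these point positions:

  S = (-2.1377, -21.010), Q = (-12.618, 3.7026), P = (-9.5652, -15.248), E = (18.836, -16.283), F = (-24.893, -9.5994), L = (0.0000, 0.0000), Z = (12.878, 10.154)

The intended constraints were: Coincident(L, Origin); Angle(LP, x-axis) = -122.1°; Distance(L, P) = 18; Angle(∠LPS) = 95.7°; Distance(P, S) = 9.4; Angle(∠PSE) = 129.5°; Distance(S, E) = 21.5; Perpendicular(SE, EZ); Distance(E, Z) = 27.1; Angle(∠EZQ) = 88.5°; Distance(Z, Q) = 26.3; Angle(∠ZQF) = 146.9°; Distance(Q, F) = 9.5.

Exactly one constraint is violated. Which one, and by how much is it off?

Distance(Q, F) = 9.5 — off by 8.60.

L = (0.00, 0.00) ✓; LP at -122.1° ✓; |LP| = 18.00 ✓; ∠LPS = 95.70° ✓; |PS| = 9.400 ✓; ∠PSE = 129.5° ✓; |SE| = 21.50 ✓; ∠(SE, EZ) = 90.00° ✓; |EZ| = 27.10 ✓; ∠EZQ = 88.50° ✓; |ZQ| = 26.30 ✓; ∠ZQF = 146.9° ✓; |QF| = 18.10 ✗.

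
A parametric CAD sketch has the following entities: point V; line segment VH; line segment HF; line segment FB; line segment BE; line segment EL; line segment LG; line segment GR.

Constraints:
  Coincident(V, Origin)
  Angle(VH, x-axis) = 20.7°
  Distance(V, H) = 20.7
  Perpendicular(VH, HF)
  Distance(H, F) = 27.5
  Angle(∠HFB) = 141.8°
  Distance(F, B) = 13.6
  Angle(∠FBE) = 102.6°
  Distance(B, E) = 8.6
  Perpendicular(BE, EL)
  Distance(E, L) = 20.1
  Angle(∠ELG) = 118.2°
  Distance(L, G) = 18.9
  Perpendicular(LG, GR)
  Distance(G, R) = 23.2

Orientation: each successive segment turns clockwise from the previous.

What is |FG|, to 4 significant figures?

16.56

V is at the origin; VH runs at 20.7° with length 20.7, so H = (19.36, 7.317). The perpendicularity gives HF at right angles to VH, so HF runs at -69.30°; with |HF| = 27.5, F = (29.08, -18.41). ∠HFB = 141.8° gives FB at -107.5° from the x-axis; with |FB| = 13.6, B = (24.99, -31.38). ∠FBE = 102.6° gives BE at 175.1° from the x-axis; with |BE| = 8.6, E = (16.43, -30.64). The perpendicularity gives EL at right angles to BE, so EL runs at 85.10°; with |EL| = 20.1, L = (18.14, -10.62). ∠ELG = 118.2° gives LG at 23.30° from the x-axis; with |LG| = 18.9, G = (35.50, -3.141). Then |FG| = |G − F| = 16.56.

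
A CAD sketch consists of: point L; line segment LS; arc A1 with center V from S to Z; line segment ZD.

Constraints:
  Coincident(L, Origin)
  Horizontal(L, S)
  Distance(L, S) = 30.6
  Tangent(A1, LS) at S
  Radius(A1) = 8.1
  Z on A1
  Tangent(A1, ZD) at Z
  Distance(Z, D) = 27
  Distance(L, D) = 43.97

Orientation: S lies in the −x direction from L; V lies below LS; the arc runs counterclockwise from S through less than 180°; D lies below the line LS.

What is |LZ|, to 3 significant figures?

39.6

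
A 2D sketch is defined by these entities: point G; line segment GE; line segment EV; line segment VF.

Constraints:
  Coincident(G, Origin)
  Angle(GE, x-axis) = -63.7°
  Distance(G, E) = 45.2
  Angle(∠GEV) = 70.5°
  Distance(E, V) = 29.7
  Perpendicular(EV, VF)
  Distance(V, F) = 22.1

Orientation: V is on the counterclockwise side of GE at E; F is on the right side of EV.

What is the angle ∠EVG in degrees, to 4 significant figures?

71.07°

G is at the origin; GE runs at -63.7° with length 45.2, so E = 45.2·(cos -63.7°, sin -63.7°) = (20.03, -40.52). ∠GEV = 70.5°, so EV runs at -63.7° + (180° − 70.5°) = 45.80° from the x-axis; with |EV| = 29.7, V = E + 29.7·(cos 45.80°, sin 45.80°) = (40.73, -19.23). Then cos ∠EVG = VE·VG / (|VE||VG|), giving 71.07°.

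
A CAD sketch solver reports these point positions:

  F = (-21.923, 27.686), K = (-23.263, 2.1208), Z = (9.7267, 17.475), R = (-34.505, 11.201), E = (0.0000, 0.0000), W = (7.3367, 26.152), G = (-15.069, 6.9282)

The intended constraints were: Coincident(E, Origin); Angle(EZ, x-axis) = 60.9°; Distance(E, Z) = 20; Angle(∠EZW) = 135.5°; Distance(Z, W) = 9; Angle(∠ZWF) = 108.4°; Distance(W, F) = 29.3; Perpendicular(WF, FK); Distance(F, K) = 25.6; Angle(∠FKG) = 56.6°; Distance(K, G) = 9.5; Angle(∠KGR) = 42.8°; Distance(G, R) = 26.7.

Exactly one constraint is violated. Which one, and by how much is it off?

Distance(G, R) = 26.7 — off by 6.80.

E = (0.00, 0.00) ✓; EZ at 60.90° ✓; |EZ| = 20.00 ✓; ∠EZW = 135.5° ✓; |ZW| = 9.000 ✓; ∠ZWF = 108.4° ✓; |WF| = 29.30 ✓; ∠(WF, FK) = 90.00° ✓; |FK| = 25.60 ✓; ∠FKG = 56.60° ✓; |KG| = 9.500 ✓; ∠KGR = 42.80° ✓; |GR| = 19.90 ✗.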